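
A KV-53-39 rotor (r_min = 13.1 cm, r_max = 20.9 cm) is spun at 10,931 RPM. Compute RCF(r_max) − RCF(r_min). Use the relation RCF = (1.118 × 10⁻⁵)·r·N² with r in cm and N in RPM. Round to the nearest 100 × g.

≈ 10400 x g

ΔRCF = 1.118 × 10⁻⁵ × (r_max − r_min) × N² = 1.118 × 10⁻⁵ × 7.8 × 119,486,761 ≈ 10,419.7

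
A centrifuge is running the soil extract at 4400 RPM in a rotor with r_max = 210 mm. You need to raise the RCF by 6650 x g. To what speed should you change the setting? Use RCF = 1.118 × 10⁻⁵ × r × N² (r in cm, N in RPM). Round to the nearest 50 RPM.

r = 210 mm = 21.0 cm
Current RCF = 1.118 × 10⁻⁵ × 21 × (4400)² = 1.118 × 10⁻⁵ × 21 × 19,360,000 ≈ 4,545.3 × g
Target RCF = 4,545.3 + 6,650 = 11,195.3 × g
N² = 11,195.3 / (23.478 × 10⁻⁵) = 47,684,215
N ≈ √47,684,215 ≈ 6,905.4

N₂ ≈ 6900 RPM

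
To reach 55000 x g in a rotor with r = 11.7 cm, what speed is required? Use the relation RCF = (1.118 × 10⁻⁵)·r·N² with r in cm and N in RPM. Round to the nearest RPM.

≈ 20505 RPM

RCF = 1.118 × 10⁻⁵ × r × N²
55,000 = 1.118 × 10⁻⁵ × 11.7 × N²
N² = 55,000 / (13.0806 × 10⁻⁵) = 420,470,009
N ≈ √420,470,009 ≈ 20,505.4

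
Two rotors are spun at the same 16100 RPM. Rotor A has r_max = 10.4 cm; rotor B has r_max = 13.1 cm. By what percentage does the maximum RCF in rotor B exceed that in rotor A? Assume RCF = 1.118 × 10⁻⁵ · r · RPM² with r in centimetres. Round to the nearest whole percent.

At equal RPM, RCF scales linearly with r: ratio = 13.1 / 10.4 = 1.2596.
So rotor B delivers 26.0% more g-force.

26%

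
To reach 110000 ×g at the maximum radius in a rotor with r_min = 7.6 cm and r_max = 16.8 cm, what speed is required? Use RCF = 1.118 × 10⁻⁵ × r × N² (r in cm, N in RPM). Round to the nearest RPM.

Use r_max = 16.8 cm.
110,000 = 1.118 × 10⁻⁵ × 16.8 × N²
N² = 110,000 / (18.7824 × 10⁻⁵) = 585,654,655
N ≈ √585,654,655 ≈ 24,200.3

≈ 24200 RPM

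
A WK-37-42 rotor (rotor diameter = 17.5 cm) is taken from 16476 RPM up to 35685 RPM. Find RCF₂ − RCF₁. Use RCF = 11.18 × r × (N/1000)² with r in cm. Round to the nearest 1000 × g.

98000 ×g

r = 17.5 / 2 = 8.75 cm
RCF₁ = 11.18 × 8.75 × (16.476)² = 11.18 × 8.75 × 271.458576 ≈ 26,555.4 × g
RCF₂ = 11.18 × 8.75 × (35.685)² = 11.18 × 8.75 × 1,273.419225 ≈ 124,572.2 × g
Increase = 124,572.2 − 26,555.4 = 98,016.8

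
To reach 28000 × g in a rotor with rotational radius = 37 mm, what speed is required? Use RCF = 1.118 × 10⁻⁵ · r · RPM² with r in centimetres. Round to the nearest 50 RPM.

≈ 26000 RPM

r = 37 mm = 3.7 cm
RCF = 1.118 × 10⁻⁵ × r × N²
28,000 = 1.118 × 10⁻⁵ × 3.7 × N²
N² = 28,000 / (4.1366 × 10⁻⁵) = 676,884,398
N ≈ √676,884,398 ≈ 26,017.0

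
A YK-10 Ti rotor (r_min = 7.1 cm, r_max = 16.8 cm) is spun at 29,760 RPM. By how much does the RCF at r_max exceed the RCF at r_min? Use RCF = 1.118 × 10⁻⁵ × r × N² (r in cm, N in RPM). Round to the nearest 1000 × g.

ΔRCF ≈ 96000 ×g

RCF_max = 1.118 × 10⁻⁵ × 16.8 × (29760)² = 1.118 × 10⁻⁵ × 16.8 × 885,657,600 ≈ 166,347.8 × g
RCF_min = 1.118 × 10⁻⁵ × 7.1 × (29760)² = 1.118 × 10⁻⁵ × 7.1 × 885,657,600 ≈ 70,301.7 × g
ΔRCF = 166,347.8 − 70,301.7 = 96,046.1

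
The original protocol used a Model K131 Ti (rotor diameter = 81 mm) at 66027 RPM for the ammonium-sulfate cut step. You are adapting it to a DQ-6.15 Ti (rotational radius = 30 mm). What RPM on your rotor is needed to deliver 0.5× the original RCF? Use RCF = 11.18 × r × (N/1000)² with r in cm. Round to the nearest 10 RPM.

Original rotor: r = 81 mm / 2 = 40.5 mm = 4.05 cm
RCF = 11.18 × r × (N/1000)²
RCF_original = 11.18 × 4.05 × (66.027)² = 11.18 × 4.05 × 4,359.564729 ≈ 197,396.7 × g
Target RCF = 0.5 × 197,396.7 ≈ 98,698.4 × g
Your rotor: r = 30 mm = 3.0 cm
98,698.4 = 11.18 × 3 × (N/1000)²
(N/1000)² = 98,698.4 / 33.54 = 2942.707
N = 1000 × √2942.707 ≈ 54,246.7

54250 RPM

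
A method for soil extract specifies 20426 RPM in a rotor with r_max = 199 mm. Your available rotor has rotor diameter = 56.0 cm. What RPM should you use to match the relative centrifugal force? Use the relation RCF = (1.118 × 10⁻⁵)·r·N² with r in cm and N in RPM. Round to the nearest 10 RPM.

17220 RPM

Original rotor: r = 199 mm = 19.9 cm
RCF = 1.118 × 10⁻⁵ × r × N²
RCF_original = 1.118 × 10⁻⁵ × 19.9 × (20426)² = 1.118 × 10⁻⁵ × 19.9 × 417,221,476 ≈ 92,824.3 × g
Your rotor: r = 56.0 / 2 = 28 cm
92,824.3 = 1.118 × 10⁻⁵ × 28 × N²
N² = 92,824.3 / (31.304 × 10⁻⁵) = 296,525,364
N ≈ √296,525,364 ≈ 17,219.9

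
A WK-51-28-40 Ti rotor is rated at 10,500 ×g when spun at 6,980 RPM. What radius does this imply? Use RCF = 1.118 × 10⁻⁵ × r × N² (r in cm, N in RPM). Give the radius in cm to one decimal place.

≈ 19.3 cm

RCF = 1.118 × 10⁻⁵ × r × N²
10500 = 1.118 × 10⁻⁵ × r × (6980)²
r = 10500 / (1.118 × 10⁻⁵ × 48,720,400) = 10500 / 544.6941 ≈ 19.277 cm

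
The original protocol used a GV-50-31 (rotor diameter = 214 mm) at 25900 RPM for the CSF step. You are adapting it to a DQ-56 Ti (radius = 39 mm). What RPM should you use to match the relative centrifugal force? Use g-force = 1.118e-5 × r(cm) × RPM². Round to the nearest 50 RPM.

≈ 42900 RPM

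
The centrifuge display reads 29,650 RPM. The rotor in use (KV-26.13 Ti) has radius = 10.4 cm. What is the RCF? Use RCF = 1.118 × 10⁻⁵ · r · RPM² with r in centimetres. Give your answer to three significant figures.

102000 x g

RCF = 1.118 × 10⁻⁵ × 10.4 × (29650)² = 1.118 × 10⁻⁵ × 10.4 × 879,122,500 ≈ 102,217.3 × g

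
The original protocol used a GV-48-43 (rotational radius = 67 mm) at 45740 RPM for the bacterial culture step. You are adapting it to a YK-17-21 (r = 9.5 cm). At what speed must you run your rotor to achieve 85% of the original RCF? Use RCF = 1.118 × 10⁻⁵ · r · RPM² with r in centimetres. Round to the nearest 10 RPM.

≈ 35410 RPM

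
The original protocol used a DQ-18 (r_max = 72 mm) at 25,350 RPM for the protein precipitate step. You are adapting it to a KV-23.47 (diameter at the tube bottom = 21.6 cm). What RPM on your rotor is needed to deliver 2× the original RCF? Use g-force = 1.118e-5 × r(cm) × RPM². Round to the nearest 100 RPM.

Original rotor: r = 72 mm = 7.2 cm
RCF_original = 1.118 × 10⁻⁵ × 7.2 × (25350)² = 1.118 × 10⁻⁵ × 7.2 × 642,622,500 ≈ 51,728.5 × g
Target RCF = 2 × 51,728.5 ≈ 103,457 × g
Your rotor: r = 21.6 / 2 = 10.8 cm
103,457 = 1.118 × 10⁻⁵ × 10.8 × N²
N² = 103,457 / (12.0744 × 10⁻⁵) = 856,829,325
N ≈ √856,829,325 ≈ 29,271.6

29300 RPM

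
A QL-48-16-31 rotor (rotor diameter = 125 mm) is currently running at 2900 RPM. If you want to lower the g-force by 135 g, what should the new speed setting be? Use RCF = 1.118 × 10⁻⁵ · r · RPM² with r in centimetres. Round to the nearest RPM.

r = 125 mm / 2 = 62.5 mm = 6.25 cm
Current RCF = 1.118 × 10⁻⁵ × 6.25 × (2900)² = 1.118 × 10⁻⁵ × 6.25 × 8,410,000 ≈ 587.6 × g
Target RCF = 587.6 − 135 = 452.6 × g
N² = 452.6 / (6.9875 × 10⁻⁵) = 6,477,281
N ≈ √6,477,281 ≈ 2,545.1

N₂ ≈ 2545 RPM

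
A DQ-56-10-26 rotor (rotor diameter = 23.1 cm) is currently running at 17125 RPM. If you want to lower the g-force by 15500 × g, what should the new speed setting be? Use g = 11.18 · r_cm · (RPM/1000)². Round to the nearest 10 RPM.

r = 23.1 / 2 = 11.55 cm
Current RCF = 11.18 × 11.55 × (17.125)² = 11.18 × 11.55 × 293.265625 ≈ 37,869.1 × g
Target RCF = 37,869.1 − 15,500 = 22,369.1 × g
(N/1000)² = 22,369.1 / 129.129 = 173.2306
N = 1000 × √173.2306 ≈ 13,161.7

N₂ ≈ 13160 RPM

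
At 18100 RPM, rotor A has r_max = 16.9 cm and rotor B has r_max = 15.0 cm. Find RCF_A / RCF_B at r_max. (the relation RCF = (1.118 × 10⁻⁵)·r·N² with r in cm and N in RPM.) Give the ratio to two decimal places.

1.13

At fixed N, RCF ∝ r, so RCF_A/RCF_B = r_A/r_B = 16.9 / 15.0 = 1.1267.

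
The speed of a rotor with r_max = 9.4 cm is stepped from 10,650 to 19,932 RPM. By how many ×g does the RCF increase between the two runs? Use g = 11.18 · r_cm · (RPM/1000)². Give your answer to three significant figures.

29800 ×g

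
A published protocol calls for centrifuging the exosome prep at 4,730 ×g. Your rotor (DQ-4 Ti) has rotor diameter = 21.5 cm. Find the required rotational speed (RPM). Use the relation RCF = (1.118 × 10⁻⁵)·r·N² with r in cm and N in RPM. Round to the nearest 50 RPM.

r = 21.5 / 2 = 10.75 cm
RCF = 1.118 × 10⁻⁵ × r × N²
4,730 = 1.118 × 10⁻⁵ × 10.75 × N²
N² = 4,730 / (12.0185 × 10⁻⁵) = 39,355,993
N ≈ √39,355,993 ≈ 6,273.4

N ≈ 6250 RPM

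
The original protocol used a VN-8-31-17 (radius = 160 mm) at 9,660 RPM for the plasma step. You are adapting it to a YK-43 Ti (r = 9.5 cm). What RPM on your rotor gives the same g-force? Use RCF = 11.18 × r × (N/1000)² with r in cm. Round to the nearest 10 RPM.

Original rotor: r = 160 mm = 16.0 cm
RCF_original = 11.18 × 16 × (9.66)² = 11.18 × 16 × 93.3156 ≈ 16,692.3 × g
16,692.3 = 11.18 × 9.5 × (N/1000)²
(N/1000)² = 16,692.3 / 106.21 = 157.1632
N = 1000 × √157.1632 ≈ 12,536.5

12540 RPM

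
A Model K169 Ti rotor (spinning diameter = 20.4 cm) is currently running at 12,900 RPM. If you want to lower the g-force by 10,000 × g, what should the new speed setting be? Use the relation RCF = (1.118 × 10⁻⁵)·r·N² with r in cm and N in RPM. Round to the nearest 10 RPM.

N₂ ≈ 8870 RPM

r = 20.4 / 2 = 10.2 cm
Current RCF = 1.118 × 10⁻⁵ × 10.2 × (12900)² = 1.118 × 10⁻⁵ × 10.2 × 166,410,000 ≈ 18,976.7 × g
Target RCF = 18,976.7 − 10,000 = 8,976.7 × g
N² = 8,976.7 / (11.4036 × 10⁻⁵) = 78,718,124
N ≈ √78,718,124 ≈ 8,872.3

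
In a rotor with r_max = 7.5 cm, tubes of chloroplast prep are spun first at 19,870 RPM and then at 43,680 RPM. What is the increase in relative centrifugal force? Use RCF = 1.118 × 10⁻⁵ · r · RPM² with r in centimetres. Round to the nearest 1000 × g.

RCF₁ = 1.118 × 10⁻⁵ × 7.5 × (19870)² = 1.118 × 10⁻⁵ × 7.5 × 394,816,900 ≈ 33,105.4 × g
RCF₂ = 1.118 × 10⁻⁵ × 7.5 × (43680)² = 1.118 × 10⁻⁵ × 7.5 × 1,907,942,400 ≈ 159,981 × g
Increase = 159,981 − 33,105.4 = 126,875.6

127000 x g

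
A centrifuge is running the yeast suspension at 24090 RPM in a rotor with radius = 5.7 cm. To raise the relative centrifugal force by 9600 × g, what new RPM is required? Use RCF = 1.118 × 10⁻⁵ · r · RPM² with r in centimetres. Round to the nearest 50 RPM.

Current RCF = 1.118 × 10⁻⁵ × 5.7 × (24090)² = 1.118 × 10⁻⁵ × 5.7 × 580,328,100 ≈ 36,982 × g
Target RCF = 36,982 + 9,600 = 46,582 × g
N² = 46,582 / (6.3726 × 10⁻⁵) = 730,973,229
N ≈ √730,973,229 ≈ 27,036.5

N₂ ≈ 27050 RPM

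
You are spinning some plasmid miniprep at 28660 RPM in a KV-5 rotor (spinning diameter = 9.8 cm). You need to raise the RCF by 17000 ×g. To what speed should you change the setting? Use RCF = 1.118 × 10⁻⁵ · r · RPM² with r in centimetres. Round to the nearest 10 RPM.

r = 9.8 / 2 = 4.9 cm
Current RCF = 1.118 × 10⁻⁵ × 4.9 × (28660)² = 1.118 × 10⁻⁵ × 4.9 × 821,395,600 ≈ 44,997.7 × g
Target RCF = 44,997.7 + 17,000 = 61,997.7 × g
N² = 61,997.7 / (5.4782 × 10⁻⁵) = 1,131,716,622
N ≈ √1,131,716,622 ≈ 33,641.0

33640 RPM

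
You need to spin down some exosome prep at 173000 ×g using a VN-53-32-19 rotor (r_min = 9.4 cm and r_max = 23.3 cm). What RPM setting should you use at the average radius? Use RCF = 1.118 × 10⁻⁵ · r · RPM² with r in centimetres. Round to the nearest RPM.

≈ 30764 RPM

r_avg = (9.4 + 23.3) / 2 = 16.35 cm
173,000 = 1.118 × 10⁻⁵ × 16.35 × N²
N² = 173,000 / (18.2793 × 10⁻⁵) = 946,425,738
N ≈ √946,425,738 ≈ 30,764.0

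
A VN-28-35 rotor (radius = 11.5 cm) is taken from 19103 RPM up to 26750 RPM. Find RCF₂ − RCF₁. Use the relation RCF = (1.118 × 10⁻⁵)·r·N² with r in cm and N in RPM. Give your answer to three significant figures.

45100 g

RCF₁ = 1.118 × 10⁻⁵ × 11.5 × (19103)² = 1.118 × 10⁻⁵ × 11.5 × 364,924,609 ≈ 46,918.4 × g
RCF₂ = 1.118 × 10⁻⁵ × 11.5 × (26750)² = 1.118 × 10⁻⁵ × 11.5 × 715,562,500 ≈ 91,999.9 × g
Increase = 91,999.9 − 46,918.4 = 45,081.5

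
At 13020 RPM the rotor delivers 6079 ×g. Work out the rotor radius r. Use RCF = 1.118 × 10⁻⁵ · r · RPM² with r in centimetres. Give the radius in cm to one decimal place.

6079 = 1.118 × 10⁻⁵ × r × (13020)²
r = 6079 / (1.118 × 10⁻⁵ × 169,520,400) = 6079 / 1895.238 ≈ 3.208 cm

r ≈ 3.2 cm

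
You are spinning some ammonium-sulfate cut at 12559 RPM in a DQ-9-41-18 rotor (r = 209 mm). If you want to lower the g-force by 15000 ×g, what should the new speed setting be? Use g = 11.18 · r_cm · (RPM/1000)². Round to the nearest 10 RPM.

9670 RPM

r = 209 mm = 20.9 cm
Current RCF = 11.18 × 20.9 × (12.559)² = 11.18 × 20.9 × 157.728481 ≈ 36,855.2 × g
Target RCF = 36,855.2 − 15,000 = 21,855.2 × g
(N/1000)² = 21,855.2 / 233.662 = 93.53339
N = 1000 × √93.53339 ≈ 9,671.3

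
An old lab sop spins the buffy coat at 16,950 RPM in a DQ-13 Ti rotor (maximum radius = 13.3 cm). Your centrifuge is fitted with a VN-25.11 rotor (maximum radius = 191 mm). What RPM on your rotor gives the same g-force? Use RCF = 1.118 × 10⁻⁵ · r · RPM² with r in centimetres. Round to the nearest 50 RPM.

RCF_original = 1.118 × 10⁻⁵ × 13.3 × (16950)² = 1.118 × 10⁻⁵ × 13.3 × 287,302,500 ≈ 42,720.2 × g
Your rotor: r = 191 mm = 19.1 cm
42,720.2 = 1.118 × 10⁻⁵ × 19.1 × N²
N² = 42,720.2 / (21.3538 × 10⁻⁵) = 200,059,006
N ≈ √200,059,006 ≈ 14,144.2

≈ 14150 RPM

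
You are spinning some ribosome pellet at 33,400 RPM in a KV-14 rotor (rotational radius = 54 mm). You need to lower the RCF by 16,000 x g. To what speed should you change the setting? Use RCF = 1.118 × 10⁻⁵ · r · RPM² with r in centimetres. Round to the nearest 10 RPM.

≈ 29160 RPM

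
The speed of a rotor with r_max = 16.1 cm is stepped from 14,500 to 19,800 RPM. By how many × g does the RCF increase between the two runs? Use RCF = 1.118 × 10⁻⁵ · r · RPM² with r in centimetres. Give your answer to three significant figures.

32700 × g

RCF₁ = 1.118 × 10⁻⁵ × 16.1 × (14500)² = 1.118 × 10⁻⁵ × 16.1 × 210,250,000 ≈ 37,844.6 × g
RCF₂ = 1.118 × 10⁻⁵ × 16.1 × (19800)² = 1.118 × 10⁻⁵ × 16.1 × 392,040,000 ≈ 70,566.4 × g
Increase = 70,566.4 − 37,844.6 = 32,721.8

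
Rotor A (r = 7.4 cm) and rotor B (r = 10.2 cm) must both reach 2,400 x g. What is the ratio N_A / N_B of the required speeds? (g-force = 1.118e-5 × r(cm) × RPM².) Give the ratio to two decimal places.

1.17

At fixed RCF, N ∝ 1/√r, so N_A/N_B = √(r_B/r_A) = √(10.2/7.4) = √1.378378 = 1.1740.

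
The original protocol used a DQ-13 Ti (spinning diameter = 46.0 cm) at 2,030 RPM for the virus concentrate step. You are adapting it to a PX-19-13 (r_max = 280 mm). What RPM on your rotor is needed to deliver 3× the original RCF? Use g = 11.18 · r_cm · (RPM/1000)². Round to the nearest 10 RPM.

≈ 3190 RPM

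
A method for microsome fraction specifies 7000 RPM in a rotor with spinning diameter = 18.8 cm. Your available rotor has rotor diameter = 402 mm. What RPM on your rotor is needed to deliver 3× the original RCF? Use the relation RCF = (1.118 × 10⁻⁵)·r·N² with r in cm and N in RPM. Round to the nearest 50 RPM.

≈ 8300 RPM

Original rotor: r = 18.8 / 2 = 9.4 cm
RCF_original = 1.118 × 10⁻⁵ × 9.4 × (7000)² = 1.118 × 10⁻⁵ × 9.4 × 49,000,000 ≈ 5,149.5 × g
Target RCF = 3 × 5,149.5 ≈ 15,448.5 × g
Your rotor: r = 402 mm / 2 = 201 mm = 20.1 cm
15,448.5 = 1.118 × 10⁻⁵ × 20.1 × N²
N² = 15,448.5 / (22.4718 × 10⁻⁵) = 68,746,162
N ≈ √68,746,162 ≈ 8,291.3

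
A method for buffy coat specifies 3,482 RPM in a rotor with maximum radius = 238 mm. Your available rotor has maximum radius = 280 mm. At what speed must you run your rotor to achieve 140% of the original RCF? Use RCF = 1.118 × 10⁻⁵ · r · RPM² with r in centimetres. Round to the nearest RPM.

Original rotor: r = 238 mm = 23.8 cm
RCF_original = 1.118 × 10⁻⁵ × 23.8 × (3482)² = 1.118 × 10⁻⁵ × 23.8 × 12,124,324 ≈ 3,226.1 × g
Target RCF = 1.4 × 3,226.1 ≈ 4,516.5 × g
Your rotor: r = 280 mm = 28.0 cm
4,516.5 = 1.118 × 10⁻⁵ × 28 × N²
N² = 4,516.5 / (31.304 × 10⁻⁵) = 14,427,869
N ≈ √14,427,869 ≈ 3,798.4

≈ 3798 RPM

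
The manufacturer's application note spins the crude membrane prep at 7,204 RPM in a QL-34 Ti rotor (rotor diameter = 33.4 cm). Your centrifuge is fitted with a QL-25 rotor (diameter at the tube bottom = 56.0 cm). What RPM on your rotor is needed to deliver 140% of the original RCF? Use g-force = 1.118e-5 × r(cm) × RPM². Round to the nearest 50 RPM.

Original rotor: r = 33.4 / 2 = 16.7 cm
RCF = 1.118 × 10⁻⁵ × r × N²
RCF_original = 1.118 × 10⁻⁵ × 16.7 × (7204)² = 1.118 × 10⁻⁵ × 16.7 × 51,897,616 ≈ 9,689.6 × g
Target RCF = 1.4 × 9,689.6 ≈ 13,565.4 × g
Your rotor: r = 56.0 / 2 = 28 cm
13,565.4 = 1.118 × 10⁻⁵ × 28 × N²
N² = 13,565.4 / (31.304 × 10⁻⁵) = 43,334,398
N ≈ √43,334,398 ≈ 6,582.9

6600 RPM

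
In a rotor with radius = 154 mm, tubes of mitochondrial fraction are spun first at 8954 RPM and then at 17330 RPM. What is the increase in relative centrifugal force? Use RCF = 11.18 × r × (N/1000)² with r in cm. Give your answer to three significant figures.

≈ 37900 x g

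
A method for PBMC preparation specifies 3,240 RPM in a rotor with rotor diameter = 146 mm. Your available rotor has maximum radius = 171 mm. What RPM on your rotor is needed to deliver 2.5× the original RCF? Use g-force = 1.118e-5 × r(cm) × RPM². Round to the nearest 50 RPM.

Original rotor: r = 146 mm / 2 = 73 mm = 7.3 cm
RCF_original = 1.118 × 10⁻⁵ × 7.3 × (3240)² = 1.118 × 10⁻⁵ × 7.3 × 10,497,600 ≈ 856.8 × g
Target RCF = 2.5 × 856.8 ≈ 2,142 × g
Your rotor: r = 171 mm = 17.1 cm
2,142 = 1.118 × 10⁻⁵ × 17.1 × N²
N² = 2,142 / (19.1178 × 10⁻⁵) = 11,204,218
N ≈ √11,204,218 ≈ 3,347.3

3350 RPM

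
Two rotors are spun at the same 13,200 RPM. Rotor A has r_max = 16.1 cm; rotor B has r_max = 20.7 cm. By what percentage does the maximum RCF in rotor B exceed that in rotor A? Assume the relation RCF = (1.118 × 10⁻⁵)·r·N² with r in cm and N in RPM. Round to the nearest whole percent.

29%

At equal RPM, RCF scales linearly with r: ratio = 20.7 / 16.1 = 1.2857.
So rotor B delivers 28.6% more g-force.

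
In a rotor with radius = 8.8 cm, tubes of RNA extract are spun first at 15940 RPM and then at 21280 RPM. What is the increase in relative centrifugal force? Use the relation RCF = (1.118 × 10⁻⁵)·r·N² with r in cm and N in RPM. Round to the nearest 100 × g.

19600 g

RCF₁ = 1.118 × 10⁻⁵ × 8.8 × (15940)² = 1.118 × 10⁻⁵ × 8.8 × 254,083,600 ≈ 24,997.8 × g
RCF₂ = 1.118 × 10⁻⁵ × 8.8 × (21280)² = 1.118 × 10⁻⁵ × 8.8 × 452,838,400 ≈ 44,552.1 × g
Increase = 44,552.1 − 24,997.8 = 19,554.3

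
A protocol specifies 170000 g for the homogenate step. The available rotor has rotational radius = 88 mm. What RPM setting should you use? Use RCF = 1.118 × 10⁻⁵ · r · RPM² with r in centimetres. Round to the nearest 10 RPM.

N ≈ 41570 RPM

r = 88 mm = 8.8 cm
RCF = 1.118 × 10⁻⁵ × r × N²
170,000 = 1.118 × 10⁻⁵ × 8.8 × N²
N² = 170,000 / (9.8384 × 10⁻⁵) = 1,727,923,240
N ≈ √1,727,923,240 ≈ 41,568.3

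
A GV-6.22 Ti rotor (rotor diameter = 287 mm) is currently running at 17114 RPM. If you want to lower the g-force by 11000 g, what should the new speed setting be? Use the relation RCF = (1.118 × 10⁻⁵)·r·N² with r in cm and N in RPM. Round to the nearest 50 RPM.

15000 RPM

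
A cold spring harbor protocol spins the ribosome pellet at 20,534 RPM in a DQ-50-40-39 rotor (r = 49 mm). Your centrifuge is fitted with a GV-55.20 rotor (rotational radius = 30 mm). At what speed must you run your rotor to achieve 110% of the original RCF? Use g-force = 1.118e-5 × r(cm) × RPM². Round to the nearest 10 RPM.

Original rotor: r = 49 mm = 4.9 cm
RCF_original = 1.118 × 10⁻⁵ × 4.9 × (20534)² = 1.118 × 10⁻⁵ × 4.9 × 421,645,156 ≈ 23,098.6 × g
Target RCF = 1.1 × 23,098.6 ≈ 25,408.5 × g
Your rotor: r = 30 mm = 3.0 cm
25,408.5 = 1.118 × 10⁻⁵ × 3 × N²
N² = 25,408.5 / (3.354 × 10⁻⁵) = 757,558,140
N ≈ √757,558,140 ≈ 27,523.8

≈ 27520 RPM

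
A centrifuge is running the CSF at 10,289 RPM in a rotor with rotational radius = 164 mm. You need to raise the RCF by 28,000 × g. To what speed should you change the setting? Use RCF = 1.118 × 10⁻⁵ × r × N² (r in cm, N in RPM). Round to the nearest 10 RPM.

r = 164 mm = 16.4 cm
Current RCF = 1.118 × 10⁻⁵ × 16.4 × (10289)² = 1.118 × 10⁻⁵ × 16.4 × 105,863,521 ≈ 19,410.3 × g
Target RCF = 19,410.3 + 28,000 = 47,410.3 × g
N² = 47,410.3 / (18.3352 × 10⁻⁵) = 258,575,309
N ≈ √258,575,309 ≈ 16,080.3

N₂ ≈ 16080 RPM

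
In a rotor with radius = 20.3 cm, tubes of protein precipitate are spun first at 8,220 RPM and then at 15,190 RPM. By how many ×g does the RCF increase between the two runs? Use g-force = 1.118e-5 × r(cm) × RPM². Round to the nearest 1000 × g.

37000 ×g

RCF₁ = 1.118 × 10⁻⁵ × 20.3 × (8220)² = 1.118 × 10⁻⁵ × 20.3 × 67,568,400 ≈ 15,334.9 × g
RCF₂ = 1.118 × 10⁻⁵ × 20.3 × (15190)² = 1.118 × 10⁻⁵ × 20.3 × 230,736,100 ≈ 52,366.5 × g
Increase = 52,366.5 − 15,334.9 = 37,031.6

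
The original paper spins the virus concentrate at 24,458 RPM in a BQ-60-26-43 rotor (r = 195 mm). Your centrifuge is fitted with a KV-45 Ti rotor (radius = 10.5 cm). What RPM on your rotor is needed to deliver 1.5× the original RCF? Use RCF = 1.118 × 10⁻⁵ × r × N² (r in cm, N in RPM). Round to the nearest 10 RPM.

Original rotor: r = 195 mm = 19.5 cm
RCF_original = 1.118 × 10⁻⁵ × 19.5 × (24458)² = 1.118 × 10⁻⁵ × 19.5 × 598,193,764 ≈ 130,412.2 × g
Target RCF = 1.5 × 130,412.2 ≈ 195,618.3 × g
195,618.3 = 1.118 × 10⁻⁵ × 10.5 × N²
N² = 195,618.3 / (11.739 × 10⁻⁵) = 1,666,396,627
N ≈ √1,666,396,627 ≈ 40,821.5

40820 RPM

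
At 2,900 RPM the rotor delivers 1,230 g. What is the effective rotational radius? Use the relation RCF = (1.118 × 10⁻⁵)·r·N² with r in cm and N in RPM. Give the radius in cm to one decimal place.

1230 = 1.118 × 10⁻⁵ × r × (2900)²
r = 1230 / (1.118 × 10⁻⁵ × 8,410,000) = 1230 / 94.0238 ≈ 13.082 cm

13.1 cm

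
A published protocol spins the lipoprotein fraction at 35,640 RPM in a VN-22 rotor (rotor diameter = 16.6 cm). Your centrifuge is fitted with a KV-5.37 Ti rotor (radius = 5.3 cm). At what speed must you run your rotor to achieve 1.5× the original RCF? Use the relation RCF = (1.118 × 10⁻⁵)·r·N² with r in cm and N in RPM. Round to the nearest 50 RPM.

≈ 54600 RPM

Original rotor: r = 16.6 / 2 = 8.3 cm
RCF = 1.118 × 10⁻⁵ × r × N²
RCF_original = 1.118 × 10⁻⁵ × 8.3 × (35640)² = 1.118 × 10⁻⁵ × 8.3 × 1,270,209,600 ≈ 117,867.8 × g
Target RCF = 1.5 × 117,867.8 ≈ 176,801.7 × g
176,801.7 = 1.118 × 10⁻⁵ × 5.3 × N²
N² = 176,801.7 / (5.9254 × 10⁻⁵) = 2,983,793,499
N ≈ √2,983,793,499 ≈ 54,624.1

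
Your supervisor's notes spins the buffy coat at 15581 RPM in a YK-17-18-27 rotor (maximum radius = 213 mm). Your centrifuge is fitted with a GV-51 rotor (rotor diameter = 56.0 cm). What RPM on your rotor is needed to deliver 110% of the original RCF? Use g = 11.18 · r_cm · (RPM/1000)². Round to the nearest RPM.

Original rotor: r = 213 mm = 21.3 cm
RCF = 11.18 × r × (N/1000)²
RCF_original = 11.18 × 21.3 × (15.581)² = 11.18 × 21.3 × 242.767561 ≈ 57,811.2 × g
Target RCF = 1.1 × 57,811.2 ≈ 63,592.3 × g
Your rotor: r = 56.0 / 2 = 28 cm
63,592.3 = 11.18 × 28 × (N/1000)²
(N/1000)² = 63,592.3 / 313.04 = 203.1443
N = 1000 × √203.1443 ≈ 14,252.9

14253 RPM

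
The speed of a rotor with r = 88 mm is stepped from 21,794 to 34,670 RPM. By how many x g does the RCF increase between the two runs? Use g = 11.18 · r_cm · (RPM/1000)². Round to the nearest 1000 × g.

r = 88 mm = 8.8 cm
RCF₁ = 11.18 × 8.8 × (21.794)² = 11.18 × 8.8 × 474.978436 ≈ 46,730.3 × g
RCF₂ = 11.18 × 8.8 × (34.67)² = 11.18 × 8.8 × 1,202.0089 ≈ 118,258.4 × g
Increase = 118,258.4 − 46,730.3 = 71,528.1

≈ 72000 x g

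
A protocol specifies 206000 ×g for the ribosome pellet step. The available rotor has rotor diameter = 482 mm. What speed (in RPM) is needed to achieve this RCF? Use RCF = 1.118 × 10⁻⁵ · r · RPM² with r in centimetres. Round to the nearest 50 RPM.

≈ 27650 RPM

r = 482 mm / 2 = 241 mm = 24.1 cm
RCF = 1.118 × 10⁻⁵ × r × N²
206,000 = 1.118 × 10⁻⁵ × 24.1 × N²
N² = 206,000 / (26.9438 × 10⁻⁵) = 764,554,369
N ≈ √764,554,369 ≈ 27,650.6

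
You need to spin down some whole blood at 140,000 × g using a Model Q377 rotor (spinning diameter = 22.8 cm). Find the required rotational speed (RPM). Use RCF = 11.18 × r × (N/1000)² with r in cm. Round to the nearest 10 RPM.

33140 RPM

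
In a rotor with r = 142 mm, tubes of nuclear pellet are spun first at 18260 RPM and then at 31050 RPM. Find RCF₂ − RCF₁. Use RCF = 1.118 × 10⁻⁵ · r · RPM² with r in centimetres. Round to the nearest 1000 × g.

≈ 100000 x g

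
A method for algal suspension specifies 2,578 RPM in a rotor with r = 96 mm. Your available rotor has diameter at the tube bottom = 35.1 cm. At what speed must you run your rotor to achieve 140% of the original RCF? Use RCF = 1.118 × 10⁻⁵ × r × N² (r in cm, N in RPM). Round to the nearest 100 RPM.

≈ 2300 RPM

Original rotor: r = 96 mm = 9.6 cm
RCF_original = 1.118 × 10⁻⁵ × 9.6 × (2578)² = 1.118 × 10⁻⁵ × 9.6 × 6,646,084 ≈ 713.3 × g
Target RCF = 1.4 × 713.3 ≈ 998.6 × g
Your rotor: r = 35.1 / 2 = 17.55 cm
998.6 = 1.118 × 10⁻⁵ × 17.55 × N²
N² = 998.6 / (19.6209 × 10⁻⁵) = 5,089,471
N ≈ √5,089,471 ≈ 2,256.0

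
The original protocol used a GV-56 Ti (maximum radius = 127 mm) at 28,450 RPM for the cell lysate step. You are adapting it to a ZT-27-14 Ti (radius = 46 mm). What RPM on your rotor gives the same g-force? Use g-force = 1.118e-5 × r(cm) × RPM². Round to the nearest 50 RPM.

≈ 47250 RPM

Original rotor: r = 127 mm = 12.7 cm
RCF_original = 1.118 × 10⁻⁵ × 12.7 × (28450)² = 1.118 × 10⁻⁵ × 12.7 × 809,402,500 ≈ 114,923.8 × g
Your rotor: r = 46 mm = 4.6 cm
114,923.8 = 1.118 × 10⁻⁵ × 4.6 × N²
N² = 114,923.8 / (5.1428 × 10⁻⁵) = 2,234,654,274
N ≈ √2,234,654,274 ≈ 47,272.1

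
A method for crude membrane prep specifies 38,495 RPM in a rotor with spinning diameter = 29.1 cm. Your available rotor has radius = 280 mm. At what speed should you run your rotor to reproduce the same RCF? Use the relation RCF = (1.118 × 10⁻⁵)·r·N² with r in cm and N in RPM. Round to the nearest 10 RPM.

≈ 27750 RPM

Original rotor: r = 29.1 / 2 = 14.55 cm
RCF_original = 1.118 × 10⁻⁵ × 14.55 × (38495)² = 1.118 × 10⁻⁵ × 14.55 × 1,481,865,025 ≈ 241,053.5 × g
Your rotor: r = 280 mm = 28.0 cm
241,053.5 = 1.118 × 10⁻⁵ × 28 × N²
N² = 241,053.5 / (31.304 × 10⁻⁵) = 770,040,570
N ≈ √770,040,570 ≈ 27,749.6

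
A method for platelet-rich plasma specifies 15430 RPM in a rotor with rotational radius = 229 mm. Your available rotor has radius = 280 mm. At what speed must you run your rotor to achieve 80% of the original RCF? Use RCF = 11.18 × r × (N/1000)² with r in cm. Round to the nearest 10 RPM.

Original rotor: r = 229 mm = 22.9 cm
RCF_original = 11.18 × 22.9 × (15.43)² = 11.18 × 22.9 × 238.0849 ≈ 60,955 × g
Target RCF = 0.8 × 60,955 ≈ 48,764 × g
Your rotor: r = 280 mm = 28.0 cm
48,764 = 11.18 × 28 × (N/1000)²
(N/1000)² = 48,764 / 313.04 = 155.7756
N = 1000 × √155.7756 ≈ 12,481.0

12480 RPM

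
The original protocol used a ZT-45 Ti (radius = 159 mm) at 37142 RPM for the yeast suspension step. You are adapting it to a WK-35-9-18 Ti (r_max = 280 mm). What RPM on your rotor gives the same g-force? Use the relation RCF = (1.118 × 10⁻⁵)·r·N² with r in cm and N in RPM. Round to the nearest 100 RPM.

≈ 28000 RPM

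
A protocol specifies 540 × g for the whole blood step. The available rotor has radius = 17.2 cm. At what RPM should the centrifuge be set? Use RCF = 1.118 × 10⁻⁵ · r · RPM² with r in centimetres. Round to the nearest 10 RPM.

1680 RPM

540 = 1.118 × 10⁻⁵ × 17.2 × N²
N² = 540 / (19.2296 × 10⁻⁵) = 2,808,171
N ≈ √2,808,171 ≈ 1,675.8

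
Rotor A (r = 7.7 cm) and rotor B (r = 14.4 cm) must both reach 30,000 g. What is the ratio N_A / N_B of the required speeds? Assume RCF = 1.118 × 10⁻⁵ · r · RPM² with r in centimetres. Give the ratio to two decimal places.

1.37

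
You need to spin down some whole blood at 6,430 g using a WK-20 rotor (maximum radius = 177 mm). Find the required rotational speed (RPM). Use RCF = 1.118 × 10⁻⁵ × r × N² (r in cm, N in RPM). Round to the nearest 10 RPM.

≈ 5700 RPM

r = 177 mm = 17.7 cm
6,430 = 1.118 × 10⁻⁵ × 17.7 × N²
N² = 6,430 / (19.7886 × 10⁻⁵) = 32,493,456
N ≈ √32,493,456 ≈ 5,700.3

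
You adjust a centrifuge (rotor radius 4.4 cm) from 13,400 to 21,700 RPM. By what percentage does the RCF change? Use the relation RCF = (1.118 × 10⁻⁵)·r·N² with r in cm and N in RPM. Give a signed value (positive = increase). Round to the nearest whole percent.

RCF ∝ N², so the ratio is (21700/13400)² = (1.619403)² = 2.6225.
Change = 2.6225 − 1 = +1.6225 → +162.2%.

+162%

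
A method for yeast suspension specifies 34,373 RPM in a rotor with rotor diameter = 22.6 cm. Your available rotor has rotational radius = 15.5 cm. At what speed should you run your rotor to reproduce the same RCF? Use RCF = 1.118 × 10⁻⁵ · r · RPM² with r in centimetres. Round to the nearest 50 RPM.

Original rotor: r = 22.6 / 2 = 11.3 cm
RCF_original = 1.118 × 10⁻⁵ × 11.3 × (34373)² = 1.118 × 10⁻⁵ × 11.3 × 1,181,503,129 ≈ 149,264 × g
149,264 = 1.118 × 10⁻⁵ × 15.5 × N²
N² = 149,264 / (17.329 × 10⁻⁵) = 861,353,800
N ≈ √861,353,800 ≈ 29,348.8

≈ 29350 RPM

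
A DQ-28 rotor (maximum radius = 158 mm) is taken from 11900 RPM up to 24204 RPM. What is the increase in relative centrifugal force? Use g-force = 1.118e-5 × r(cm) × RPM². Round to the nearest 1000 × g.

78000 × g

r = 158 mm = 15.8 cm
RCF₁ = 1.118 × 10⁻⁵ × 15.8 × (11900)² = 1.118 × 10⁻⁵ × 15.8 × 141,610,000 ≈ 25,014.6 × g
RCF₂ = 1.118 × 10⁻⁵ × 15.8 × (24204)² = 1.118 × 10⁻⁵ × 15.8 × 585,833,616 ≈ 103,484 × g
Increase = 103,484 − 25,014.6 = 78,469.4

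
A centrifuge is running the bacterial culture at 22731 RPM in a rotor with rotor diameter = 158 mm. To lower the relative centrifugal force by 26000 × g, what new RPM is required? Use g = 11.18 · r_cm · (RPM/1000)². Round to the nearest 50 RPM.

r = 158 mm / 2 = 79 mm = 7.9 cm
Current RCF = 11.18 × 7.9 × (22.731)² = 11.18 × 7.9 × 516.698361 ≈ 45,635.8 × g
Target RCF = 45,635.8 − 26,000 = 19,635.8 × g
(N/1000)² = 19,635.8 / 88.322 = 222.3206
N = 1000 × √222.3206 ≈ 14,910.4

N₂ ≈ 14900 RPM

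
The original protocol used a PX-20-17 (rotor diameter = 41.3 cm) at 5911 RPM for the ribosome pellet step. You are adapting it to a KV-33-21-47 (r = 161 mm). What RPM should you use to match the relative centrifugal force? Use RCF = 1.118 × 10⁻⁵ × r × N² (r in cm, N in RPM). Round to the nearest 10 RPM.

Original rotor: r = 41.3 / 2 = 20.65 cm
RCF_original = 1.118 × 10⁻⁵ × 20.65 × (5911)² = 1.118 × 10⁻⁵ × 20.65 × 34,939,921 ≈ 8,066.5 × g
Your rotor: r = 161 mm = 16.1 cm
8,066.5 = 1.118 × 10⁻⁵ × 16.1 × N²
N² = 8,066.5 / (17.9998 × 10⁻⁵) = 44,814,387
N ≈ √44,814,387 ≈ 6,694.4

6690 RPM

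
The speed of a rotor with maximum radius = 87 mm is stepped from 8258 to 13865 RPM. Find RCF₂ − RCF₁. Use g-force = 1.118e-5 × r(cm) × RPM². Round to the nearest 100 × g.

r = 87 mm = 8.7 cm
RCF₁ = 1.118 × 10⁻⁵ × 8.7 × (8258)² = 1.118 × 10⁻⁵ × 8.7 × 68,194,564 ≈ 6,633 × g
RCF₂ = 1.118 × 10⁻⁵ × 8.7 × (13865)² = 1.118 × 10⁻⁵ × 8.7 × 192,238,225 ≈ 18,698.2 × g
Increase = 18,698.2 − 6,633 = 12,065.2

≈ 12100 g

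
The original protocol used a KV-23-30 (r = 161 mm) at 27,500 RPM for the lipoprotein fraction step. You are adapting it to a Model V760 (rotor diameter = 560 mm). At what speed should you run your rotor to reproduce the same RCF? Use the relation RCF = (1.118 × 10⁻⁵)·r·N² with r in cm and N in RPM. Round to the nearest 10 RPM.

≈ 20850 RPM

Original rotor: r = 161 mm = 16.1 cm
RCF_original = 1.118 × 10⁻⁵ × 16.1 × (27500)² = 1.118 × 10⁻⁵ × 16.1 × 756,250,000 ≈ 136,123.5 × g
Your rotor: r = 560 mm / 2 = 280 mm = 28 cm
136,123.5 = 1.118 × 10⁻⁵ × 28 × N²
N² = 136,123.5 / (31.304 × 10⁻⁵) = 434,843,790
N ≈ √434,843,790 ≈ 20,852.9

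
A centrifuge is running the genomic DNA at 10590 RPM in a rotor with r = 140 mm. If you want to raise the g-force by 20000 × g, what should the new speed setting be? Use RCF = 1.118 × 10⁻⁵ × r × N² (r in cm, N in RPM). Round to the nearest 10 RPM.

≈ 15490 RPM

r = 140 mm = 14.0 cm
Current RCF = 1.118 × 10⁻⁵ × 14 × (10590)² = 1.118 × 10⁻⁵ × 14 × 112,148,100 ≈ 17,553.4 × g
Target RCF = 17,553.4 + 20,000 = 37,553.4 × g
N² = 37,553.4 / (15.652 × 10⁻⁵) = 239,927,166
N ≈ √239,927,166 ≈ 15,489.6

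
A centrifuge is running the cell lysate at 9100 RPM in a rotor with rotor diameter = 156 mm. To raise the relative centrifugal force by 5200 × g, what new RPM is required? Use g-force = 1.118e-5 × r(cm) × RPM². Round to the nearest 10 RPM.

≈ 11930 RPM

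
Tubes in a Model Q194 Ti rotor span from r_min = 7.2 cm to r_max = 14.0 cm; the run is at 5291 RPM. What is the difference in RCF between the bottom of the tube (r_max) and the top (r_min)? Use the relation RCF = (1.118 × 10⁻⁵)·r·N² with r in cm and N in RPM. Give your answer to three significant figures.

ΔRCF ≈ 2130 × g

ΔRCF = 1.118 × 10⁻⁵ × (r_max − r_min) × N² = 1.118 × 10⁻⁵ × 6.8 × 27,994,681 ≈ 2,128.3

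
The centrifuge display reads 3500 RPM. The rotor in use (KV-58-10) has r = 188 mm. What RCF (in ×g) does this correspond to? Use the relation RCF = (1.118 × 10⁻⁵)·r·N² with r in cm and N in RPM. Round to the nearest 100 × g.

r = 188 mm = 18.8 cm
RCF = 1.118 × 10⁻⁵ × 18.8 × (3500)² = 1.118 × 10⁻⁵ × 18.8 × 12,250,000 ≈ 2,574.8 × g

2600 ×g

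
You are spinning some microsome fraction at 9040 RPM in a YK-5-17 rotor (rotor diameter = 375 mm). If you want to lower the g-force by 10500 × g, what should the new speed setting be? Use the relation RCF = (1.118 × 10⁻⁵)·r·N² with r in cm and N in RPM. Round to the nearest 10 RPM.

r = 375 mm / 2 = 187.5 mm = 18.75 cm
Current RCF = 1.118 × 10⁻⁵ × 18.75 × (9040)² = 1.118 × 10⁻⁵ × 18.75 × 81,721,600 ≈ 17,130.9 × g
Target RCF = 17,130.9 − 10,500 = 6,630.9 × g
N² = 6,630.9 / (20.9625 × 10⁻⁵) = 31,632,200
N ≈ √31,632,200 ≈ 5,624.3

5620 RPM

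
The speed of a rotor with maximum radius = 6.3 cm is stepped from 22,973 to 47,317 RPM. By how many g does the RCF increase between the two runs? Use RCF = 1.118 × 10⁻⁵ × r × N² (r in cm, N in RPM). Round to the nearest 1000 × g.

≈ 121000 g

RCF₁ = 1.118 × 10⁻⁵ × 6.3 × (22973)² = 1.118 × 10⁻⁵ × 6.3 × 527,758,729 ≈ 37,172.2 × g
RCF₂ = 1.118 × 10⁻⁵ × 6.3 × (47317)² = 1.118 × 10⁻⁵ × 6.3 × 2,238,898,489 ≈ 157,694.6 × g
Increase = 157,694.6 − 37,172.2 = 120,522.4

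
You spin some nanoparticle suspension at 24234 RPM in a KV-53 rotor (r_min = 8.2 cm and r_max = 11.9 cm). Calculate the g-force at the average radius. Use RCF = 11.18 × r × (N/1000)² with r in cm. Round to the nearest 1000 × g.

RCF ≈ 66000 × g

r_avg = (8.2 + 11.9) / 2 = 10.05 cm
RCF = 11.18 × 10.05 × (24.234)² = 11.18 × 10.05 × 587.286756 ≈ 65,987 × g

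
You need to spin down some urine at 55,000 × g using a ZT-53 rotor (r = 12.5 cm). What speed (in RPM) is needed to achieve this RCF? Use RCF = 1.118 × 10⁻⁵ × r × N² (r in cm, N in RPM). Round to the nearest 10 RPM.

19840 RPM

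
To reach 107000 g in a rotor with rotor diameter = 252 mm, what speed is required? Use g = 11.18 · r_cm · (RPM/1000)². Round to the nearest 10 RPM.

r = 252 mm / 2 = 126 mm = 12.6 cm
107,000 = 11.18 × 12.6 × (N/1000)²
(N/1000)² = 107,000 / 140.868 = 759.5763
N = 1000 × √759.5763 ≈ 27,560.4

≈ 27560 RPM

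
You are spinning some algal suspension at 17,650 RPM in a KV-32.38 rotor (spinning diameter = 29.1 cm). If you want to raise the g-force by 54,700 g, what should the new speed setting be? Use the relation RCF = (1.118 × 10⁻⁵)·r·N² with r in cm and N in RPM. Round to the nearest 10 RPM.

25450 RPM

r = 29.1 / 2 = 14.55 cm
Current RCF = 1.118 × 10⁻⁵ × 14.55 × (17650)² = 1.118 × 10⁻⁵ × 14.55 × 311,522,500 ≈ 50,675.1 × g
Target RCF = 50,675.1 + 54,700 = 105,375.1 × g
N² = 105,375.1 / (16.2669 × 10⁻⁵) = 647,788,454
N ≈ √647,788,454 ≈ 25,451.7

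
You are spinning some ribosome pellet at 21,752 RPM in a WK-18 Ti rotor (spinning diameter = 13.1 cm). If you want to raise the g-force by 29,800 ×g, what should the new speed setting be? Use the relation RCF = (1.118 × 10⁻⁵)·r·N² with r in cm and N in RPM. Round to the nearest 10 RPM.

29670 RPM

r = 13.1 / 2 = 6.55 cm
Current RCF = 1.118 × 10⁻⁵ × 6.55 × (21752)² = 1.118 × 10⁻⁵ × 6.55 × 473,149,504 ≈ 34,648.3 × g
Target RCF = 34,648.3 + 29,800 = 64,448.3 × g
N² = 64,448.3 / (7.3229 × 10⁻⁵) = 880,092,586
N ≈ √880,092,586 ≈ 29,666.4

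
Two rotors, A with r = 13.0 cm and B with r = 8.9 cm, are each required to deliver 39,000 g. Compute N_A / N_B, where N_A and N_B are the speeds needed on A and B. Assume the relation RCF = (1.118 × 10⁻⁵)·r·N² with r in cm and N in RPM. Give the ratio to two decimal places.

0.83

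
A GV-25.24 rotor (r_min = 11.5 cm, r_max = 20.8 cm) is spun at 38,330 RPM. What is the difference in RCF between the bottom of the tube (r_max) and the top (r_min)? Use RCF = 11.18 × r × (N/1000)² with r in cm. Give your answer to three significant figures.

≈ 153000 × g

RCF_max = 11.18 × 20.8 × (38.33)² = 11.18 × 20.8 × 1,469.1889 ≈ 341,651.1 × g
RCF_min = 11.18 × 11.5 × (38.33)² = 11.18 × 11.5 × 1,469.1889 ≈ 188,893.6 × g
ΔRCF = 341,651.1 − 188,893.6 = 152,757.5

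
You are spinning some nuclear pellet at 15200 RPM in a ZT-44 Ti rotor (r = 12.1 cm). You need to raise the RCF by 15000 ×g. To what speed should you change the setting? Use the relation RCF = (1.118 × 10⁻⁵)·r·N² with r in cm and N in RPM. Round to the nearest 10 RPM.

N₂ ≈ 18490 RPM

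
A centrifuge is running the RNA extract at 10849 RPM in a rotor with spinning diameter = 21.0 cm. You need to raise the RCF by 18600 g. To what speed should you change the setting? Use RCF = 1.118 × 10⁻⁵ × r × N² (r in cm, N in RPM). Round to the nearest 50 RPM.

N₂ ≈ 16600 RPM

r = 21.0 / 2 = 10.5 cm
Current RCF = 1.118 × 10⁻⁵ × 10.5 × (10849)² = 1.118 × 10⁻⁵ × 10.5 × 117,700,801 ≈ 13,816.9 × g
Target RCF = 13,816.9 + 18,600 = 32,416.9 × g
N² = 32,416.9 / (11.739 × 10⁻⁵) = 276,147,031
N ≈ √276,147,031 ≈ 16,617.7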